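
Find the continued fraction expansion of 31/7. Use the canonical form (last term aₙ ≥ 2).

[4; 2, 3]

31 = 4·7 + 3
7 = 2·3 + 1
3 = 3·1 + 0  (stop)
So 31/7 = [4; 2, 3].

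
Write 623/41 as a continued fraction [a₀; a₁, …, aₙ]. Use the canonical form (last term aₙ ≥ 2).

623 = 15×41 + 8
41 = 5×8 + 1
8 = 8×1 + 0  (stop)
So 623/41 = [15; 5, 8].

[15; 5, 8]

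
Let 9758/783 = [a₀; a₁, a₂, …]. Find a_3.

9758 = 12·783 + 362   →  a_0 = 12
783 = 2·362 + 59   →  a_1 = 2
362 = 6·59 + 8   →  a_2 = 6
59 = 7·8 + 3   →  a_3 = 7

7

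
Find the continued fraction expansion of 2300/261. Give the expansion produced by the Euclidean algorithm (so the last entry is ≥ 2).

2300 = 8*261 + 212
261 = 1*212 + 49
212 = 4*49 + 16
49 = 3*16 + 1
16 = 16*1 + 0  (stop)
So 2300/261 = [8; 1, 4, 3, 16].

[8; 1, 4, 3, 16]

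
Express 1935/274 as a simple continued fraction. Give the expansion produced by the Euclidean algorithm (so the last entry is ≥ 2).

[7; 16, 8, 2]

1935 = 7*274 + 17
274 = 16*17 + 2
17 = 8*2 + 1
2 = 2*1 + 0  (stop)
So 1935/274 = [7; 16, 8, 2].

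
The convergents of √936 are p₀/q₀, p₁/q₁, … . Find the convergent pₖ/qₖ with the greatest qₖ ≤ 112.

√936 = [30; 1, 1, 2, 6, 2, 1, 1, 60, …] (period length 8).
Convergents:
  p_0/q_0 = 30/1
  p_1/q_1 = 31/1
  p_2/q_2 = 61/2
  p_3/q_3 = 153/5
  p_4/q_4 = 979/32
  p_5/q_5 = 2111/69
  p_6/q_6 = 3090/101
  p_7/q_7 = 5201/170
q_6 = 101 ≤ 112 < 170 = q_7, so the answer is 3090/101.

3090/101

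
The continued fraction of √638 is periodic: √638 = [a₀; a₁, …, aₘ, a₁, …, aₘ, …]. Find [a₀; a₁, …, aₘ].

a₀ = ⌊√638⌋ = 25.
With m₀=0, d₀=1 and mₖ₊₁ = dₖaₖ − mₖ, dₖ₊₁ = (n − mₖ₊₁²)/dₖ, aₖ₊₁ = ⌊(a₀+mₖ₊₁)/dₖ₊₁⌋:
  k=1: m=25, d=13, a=3
  k=2: m=14, d=34, a=1
  k=3: m=20, d=7, a=6
  k=4: m=22, d=22, a=2
  k=5: m=22, d=7, a=6
  k=6: m=20, d=34, a=1
  k=7: m=14, d=13, a=3
  k=8: m=25, d=1, a=50
d=1 and a=2a₀=50 at k=8, so the next step gives (m, d) = (25, 13) again — its k=1 value — and the period has length 8.

[25; 3, 1, 6, 2, 6, 1, 3, 50]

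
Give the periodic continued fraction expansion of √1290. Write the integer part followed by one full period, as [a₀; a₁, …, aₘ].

a₀ = ⌊√1290⌋ = 35.
With m₀=0, d₀=1 and mₖ₊₁ = dₖaₖ − mₖ, dₖ₊₁ = (n − mₖ₊₁²)/dₖ, aₖ₊₁ = ⌊(a₀+mₖ₊₁)/dₖ₊₁⌋:
  k=1: m=35, d=65, a=1
  k=2: m=30, d=6, a=10
  k=3: m=30, d=65, a=1
  k=4: m=35, d=1, a=70
d=1 and a=2a₀=70 at k=4, so the next step gives (m, d) = (35, 65) again — its k=1 value — and the period has length 4.

[35; 1, 10, 1, 70]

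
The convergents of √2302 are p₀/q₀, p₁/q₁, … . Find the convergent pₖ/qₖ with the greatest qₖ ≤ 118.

2303/48

√2302 = [47; 1, 46, 1, 94, …] (period length 4).
Convergents:
  p_0/q_0 = 47/1
  p_1/q_1 = 48/1
  p_2/q_2 = 2255/47
  p_3/q_3 = 2303/48
  p_4/q_4 = 218737/4559
q_3 = 48 ≤ 118 < 4559 = q_4, so the answer is 2303/48.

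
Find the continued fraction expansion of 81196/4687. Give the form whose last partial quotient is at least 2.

[17; 3, 11, 6, 2, 10]

81196 = 17*4687 + 1517
4687 = 3*1517 + 136
1517 = 11*136 + 21
136 = 6*21 + 10
21 = 2*10 + 1
10 = 10*1 + 0  (stop)
So 81196/4687 = [17; 3, 11, 6, 2, 10].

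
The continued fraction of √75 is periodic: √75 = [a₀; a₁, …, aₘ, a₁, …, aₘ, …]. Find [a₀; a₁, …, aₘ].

[8; 1, 1, 1, 16]

a₀ = ⌊√75⌋ = 8.
With m₀=0, d₀=1 and mₖ₊₁ = dₖaₖ − mₖ, dₖ₊₁ = (n − mₖ₊₁²)/dₖ, aₖ₊₁ = ⌊(a₀+mₖ₊₁)/dₖ₊₁⌋:
  k=1: m=8, d=11, a=1
  k=2: m=3, d=6, a=1
  k=3: m=3, d=11, a=1
  k=4: m=8, d=1, a=16
d=1 and a=2a₀=16 at k=4, so the next step gives (m, d) = (8, 11) again — its k=1 value — and the period has length 4.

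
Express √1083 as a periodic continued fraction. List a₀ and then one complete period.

[32; 1, 9, 1, 64]

a₀ = ⌊√1083⌋ = 32.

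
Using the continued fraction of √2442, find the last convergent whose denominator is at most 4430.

√2442 = [49; 2, 2, 2, 98, …] (period length 4).
Convergents:
  p_0/q_0 = 49/1
  p_1/q_1 = 99/2
  p_2/q_2 = 247/5
  p_3/q_3 = 593/12
  p_4/q_4 = 58361/1181
  p_5/q_5 = 117315/2374
  p_6/q_6 = 292991/5929
q_5 = 2374 ≤ 4430 < 5929 = q_6, so the answer is 117315/2374.

117315/2374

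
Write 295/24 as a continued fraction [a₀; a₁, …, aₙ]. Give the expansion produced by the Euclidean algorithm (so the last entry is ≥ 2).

[12; 3, 2, 3]

295 = 12·24 + 7
24 = 3·7 + 3
7 = 2·3 + 1
3 = 3·1 + 0  (stop)
So 295/24 = [12; 3, 2, 3].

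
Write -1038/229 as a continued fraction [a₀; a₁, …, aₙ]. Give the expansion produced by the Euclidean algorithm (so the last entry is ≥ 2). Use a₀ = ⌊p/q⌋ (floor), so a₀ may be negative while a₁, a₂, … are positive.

[-5; 2, 7, 7, 2]

-1038 = -5×229 + 107
229 = 2×107 + 15
107 = 7×15 + 2
15 = 7×2 + 1
2 = 2×1 + 0  (stop)
So -1038/229 = [-5; 2, 7, 7, 2].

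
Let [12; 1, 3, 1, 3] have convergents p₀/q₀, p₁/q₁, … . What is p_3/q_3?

Using pₖ = aₖpₖ₋₁ + pₖ₋₂, qₖ = aₖqₖ₋₁ + qₖ₋₂ (with p₋₁=1, p₋₂=0, q₋₁=0, q₋₂=1):
  k=0: a=12, p=12, q=1
  k=1: a=1, p=13, q=1
  k=2: a=3, p=51, q=4
  k=3: a=1, p=64, q=5

64/5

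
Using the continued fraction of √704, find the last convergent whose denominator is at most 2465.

42214/1591

√704 = [26; 1, 1, 7, 13, 7, 1, 1, 52, …] (period length 8).
Convergents:
  p_0/q_0 = 26/1
  p_1/q_1 = 27/1
  p_2/q_2 = 53/2
  p_3/q_3 = 398/15
  p_4/q_4 = 5227/197
  p_5/q_5 = 36987/1394
  p_6/q_6 = 42214/1591
  p_7/q_7 = 79201/2985
q_6 = 1591 ≤ 2465 < 2985 = q_7, so the answer is 42214/1591.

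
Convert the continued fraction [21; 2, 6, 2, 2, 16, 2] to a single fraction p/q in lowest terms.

Fold from the inside: start with 2/1.
  16 + 1/2 = 33/2
  2 + 2/33 = 68/33
  2 + 33/68 = 169/68
  6 + 68/169 = 1082/169
  2 + 169/1082 = 2333/1082
  21 + 1082/2333 = 50075/2333

50075/2333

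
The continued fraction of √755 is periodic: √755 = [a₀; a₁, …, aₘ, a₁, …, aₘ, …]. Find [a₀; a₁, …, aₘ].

[27; 2, 10, 2, 54]

a₀ = ⌊√755⌋ = 27.
With m₀=0, d₀=1 and mₖ₊₁ = dₖaₖ − mₖ, dₖ₊₁ = (n − mₖ₊₁²)/dₖ, aₖ₊₁ = ⌊(a₀+mₖ₊₁)/dₖ₊₁⌋:
  k=1: m=27, d=26, a=2
  k=2: m=25, d=5, a=10
  k=3: m=25, d=26, a=2
  k=4: m=27, d=1, a=54
d=1 and a=2a₀=54 at k=4, so the next step gives (m, d) = (27, 26) again — its k=1 value — and the period has length 4.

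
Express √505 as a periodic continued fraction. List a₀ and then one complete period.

[22; 2, 8, 2, 44]

a₀ = ⌊√505⌋ = 22.
With m₀=0, d₀=1 and mₖ₊₁ = dₖaₖ − mₖ, dₖ₊₁ = (n − mₖ₊₁²)/dₖ, aₖ₊₁ = ⌊(a₀+mₖ₊₁)/dₖ₊₁⌋:
  k=1: m=22, d=21, a=2
  k=2: m=20, d=5, a=8
  k=3: m=20, d=21, a=2
  k=4: m=22, d=1, a=44
d=1 and a=2a₀=44 at k=4, so the next step gives (m, d) = (22, 21) again — its k=1 value — and the period has length 4.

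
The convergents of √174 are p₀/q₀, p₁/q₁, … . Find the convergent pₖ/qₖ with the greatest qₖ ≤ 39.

√174 = [13; 5, 4, 5, 26, …] (period length 4).
Convergents:
  p_0/q_0 = 13/1
  p_1/q_1 = 66/5
  p_2/q_2 = 277/21
  p_3/q_3 = 1451/110
q_2 = 21 ≤ 39 < 110 = q_3, so the answer is 277/21.

277/21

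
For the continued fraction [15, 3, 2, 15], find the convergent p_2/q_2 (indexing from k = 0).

Using pₖ = aₖpₖ₋₁ + pₖ₋₂, qₖ = aₖqₖ₋₁ + qₖ₋₂ (with p₋₁=1, p₋₂=0, q₋₁=0, q₋₂=1):
  k=0: a=15, p=15, q=1
  k=1: a=3, p=46, q=3
  k=2: a=2, p=107, q=7

107/7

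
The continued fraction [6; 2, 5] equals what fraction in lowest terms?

71/11

Using pₖ = aₖpₖ₋₁ + pₖ₋₂ and qₖ = aₖqₖ₋₁ + qₖ₋₂:
  k=0: a=6, p=6, q=1
  k=1: a=2, p=13, q=2
  k=2: a=5, p=71, q=11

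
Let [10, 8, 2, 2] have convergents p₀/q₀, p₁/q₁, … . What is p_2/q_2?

172/17

Using pₖ = aₖpₖ₋₁ + pₖ₋₂, qₖ = aₖqₖ₋₁ + qₖ₋₂ (with p₋₁=1, p₋₂=0, q₋₁=0, q₋₂=1):
  k=0: a=10, p=10, q=1
  k=1: a=8, p=81, q=8
  k=2: a=2, p=172, q=17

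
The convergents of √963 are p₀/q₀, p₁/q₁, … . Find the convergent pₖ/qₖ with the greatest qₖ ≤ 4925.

√963 = [31; 31, 62, …] (period length 2).
Convergents:
  p_0/q_0 = 31/1
  p_1/q_1 = 962/31
  p_2/q_2 = 59675/1923
  p_3/q_3 = 1850887/59644
q_2 = 1923 ≤ 4925 < 59644 = q_3, so the answer is 59675/1923.

59675/1923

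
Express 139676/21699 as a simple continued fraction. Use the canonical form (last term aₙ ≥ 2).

[6; 2, 3, 2, 7, 18, 10]

139676 = 6·21699 + 9482
21699 = 2·9482 + 2735
9482 = 3·2735 + 1277
2735 = 2·1277 + 181
1277 = 7·181 + 10
181 = 18·10 + 1
10 = 10·1 + 0  (stop)
So 139676/21699 = [6; 2, 3, 2, 7, 18, 10].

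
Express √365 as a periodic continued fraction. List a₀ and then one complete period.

a₀ = ⌊√365⌋ = 19.
With m₀=0, d₀=1 and mₖ₊₁ = dₖaₖ − mₖ, dₖ₊₁ = (n − mₖ₊₁²)/dₖ, aₖ₊₁ = ⌊(a₀+mₖ₊₁)/dₖ₊₁⌋:
  k=1: m=19, d=4, a=9
  k=2: m=17, d=19, a=1
  k=3: m=2, d=19, a=1
  k=4: m=17, d=4, a=9
  k=5: m=19, d=1, a=38
d=1 and a=2a₀=38 at k=5, so the next step gives (m, d) = (19, 4) again — its k=1 value — and the period has length 5.

[19; 9, 1, 1, 9, 38]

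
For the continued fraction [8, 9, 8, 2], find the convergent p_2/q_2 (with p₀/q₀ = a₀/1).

592/73

Using pₖ = aₖpₖ₋₁ + pₖ₋₂, qₖ = aₖqₖ₋₁ + qₖ₋₂ (with p₋₁=1, p₋₂=0, q₋₁=0, q₋₂=1):
  k=0: a=8, p=8, q=1
  k=1: a=9, p=73, q=9
  k=2: a=8, p=592, q=73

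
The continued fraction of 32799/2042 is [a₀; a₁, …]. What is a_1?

32799 = 16·2042 + 127   →  a_0 = 16
2042 = 16·127 + 10   →  a_1 = 16

16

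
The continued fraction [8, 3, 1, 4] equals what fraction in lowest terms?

Fold from the inside: start with 4/1.
  1 + 1/4 = 5/4
  3 + 4/5 = 19/5
  8 + 5/19 = 157/19

157/19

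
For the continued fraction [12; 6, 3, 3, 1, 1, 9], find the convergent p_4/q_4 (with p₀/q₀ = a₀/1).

997/82

Using pₖ = aₖpₖ₋₁ + pₖ₋₂, qₖ = aₖqₖ₋₁ + qₖ₋₂ (with p₋₁=1, p₋₂=0, q₋₁=0, q₋₂=1):
  k=0: a=12, p=12, q=1
  k=1: a=6, p=73, q=6
  k=2: a=3, p=231, q=19
  k=3: a=3, p=766, q=63
  k=4: a=1, p=997, q=82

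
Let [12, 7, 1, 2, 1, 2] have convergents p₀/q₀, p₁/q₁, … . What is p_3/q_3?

Using pₖ = aₖpₖ₋₁ + pₖ₋₂, qₖ = aₖqₖ₋₁ + qₖ₋₂ (with p₋₁=1, p₋₂=0, q₋₁=0, q₋₂=1):
  k=0: a=12, p=12, q=1
  k=1: a=7, p=85, q=7
  k=2: a=1, p=97, q=8
  k=3: a=2, p=279, q=23

279/23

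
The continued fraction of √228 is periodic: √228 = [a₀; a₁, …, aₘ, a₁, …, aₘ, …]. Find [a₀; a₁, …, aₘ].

[15; 10, 30]

a₀ = ⌊√228⌋ = 15.
With m₀=0, d₀=1 and mₖ₊₁ = dₖaₖ − mₖ, dₖ₊₁ = (n − mₖ₊₁²)/dₖ, aₖ₊₁ = ⌊(a₀+mₖ₊₁)/dₖ₊₁⌋:
  k=1: m=15, d=3, a=10
  k=2: m=15, d=1, a=30
d=1 and a=2a₀=30 at k=2, so the next step gives (m, d) = (15, 3) again — its k=1 value — and the period has length 2.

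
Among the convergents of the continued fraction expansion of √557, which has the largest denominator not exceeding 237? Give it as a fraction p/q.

√557 = [23; 1, 1, 1, 1, 46, …] (period length 5).
Convergents:
  p_0/q_0 = 23/1
  p_1/q_1 = 24/1
  p_2/q_2 = 47/2
  p_3/q_3 = 71/3
  p_4/q_4 = 118/5
  p_5/q_5 = 5499/233
  p_6/q_6 = 5617/238
q_5 = 233 ≤ 237 < 238 = q_6, so the answer is 5499/233.

5499/233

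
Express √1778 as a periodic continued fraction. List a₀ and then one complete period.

[42; 6, 84]

a₀ = ⌊√1778⌋ = 42.
With m₀=0, d₀=1 and mₖ₊₁ = dₖaₖ − mₖ, dₖ₊₁ = (n − mₖ₊₁²)/dₖ, aₖ₊₁ = ⌊(a₀+mₖ₊₁)/dₖ₊₁⌋:
  k=1: m=42, d=14, a=6
  k=2: m=42, d=1, a=84
d=1 and a=2a₀=84 at k=2, so the next step gives (m, d) = (42, 14) again — its k=1 value — and the period has length 2.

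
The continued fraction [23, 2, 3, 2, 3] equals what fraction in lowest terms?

Using pₖ = aₖpₖ₋₁ + pₖ₋₂ and qₖ = aₖqₖ₋₁ + qₖ₋₂:
  k=0: a=23, p=23, q=1
  k=1: a=2, p=47, q=2
  k=2: a=3, p=164, q=7
  k=3: a=2, p=375, q=16
  k=4: a=3, p=1289, q=55

1289/55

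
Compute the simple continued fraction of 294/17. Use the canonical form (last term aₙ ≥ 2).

[17; 3, 2, 2]

294 = 17×17 + 5
17 = 3×5 + 2
5 = 2×2 + 1
2 = 2×1 + 0  (stop)
So 294/17 = [17; 3, 2, 2].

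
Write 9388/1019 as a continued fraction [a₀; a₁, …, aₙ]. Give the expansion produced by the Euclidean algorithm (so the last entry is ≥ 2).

9388 = 9×1019 + 217
1019 = 4×217 + 151
217 = 1×151 + 66
151 = 2×66 + 19
66 = 3×19 + 9
19 = 2×9 + 1
9 = 9×1 + 0  (stop)
So 9388/1019 = [9; 4, 1, 2, 3, 2, 9].

[9; 4, 1, 2, 3, 2, 9]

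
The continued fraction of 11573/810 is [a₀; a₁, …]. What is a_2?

2

11573 = 14·810 + 233   →  a_0 = 14
810 = 3·233 + 111   →  a_1 = 3
233 = 2·111 + 11   →  a_2 = 2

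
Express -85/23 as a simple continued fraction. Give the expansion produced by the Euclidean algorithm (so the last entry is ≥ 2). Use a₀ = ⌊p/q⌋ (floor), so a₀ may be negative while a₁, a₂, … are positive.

-85 = -4·23 + 7
23 = 3·7 + 2
7 = 3·2 + 1
2 = 2·1 + 0  (stop)
So -85/23 = [-4; 3, 3, 2].

[-4; 3, 3, 2]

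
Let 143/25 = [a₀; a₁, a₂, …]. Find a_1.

1

143 = 5·25 + 18   →  a_0 = 5
25 = 1·18 + 7   →  a_1 = 1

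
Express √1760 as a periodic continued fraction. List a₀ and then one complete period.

a₀ = ⌊√1760⌋ = 41.

[41; 1, 19, 1, 82]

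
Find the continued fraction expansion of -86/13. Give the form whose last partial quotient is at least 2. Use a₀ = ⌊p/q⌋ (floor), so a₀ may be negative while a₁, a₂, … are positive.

[-7; 2, 1, 1, 2]

-86 = -7·13 + 5
13 = 2·5 + 3
5 = 1·3 + 2
3 = 1·2 + 1
2 = 2·1 + 0  (stop)
So -86/13 = [-7; 2, 1, 1, 2].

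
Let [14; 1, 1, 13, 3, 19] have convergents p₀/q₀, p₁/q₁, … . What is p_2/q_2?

29/2

Using pₖ = aₖpₖ₋₁ + pₖ₋₂, qₖ = aₖqₖ₋₁ + qₖ₋₂ (with p₋₁=1, p₋₂=0, q₋₁=0, q₋₂=1):
  k=0: a=14, p=14, q=1
  k=1: a=1, p=15, q=1
  k=2: a=1, p=29, q=2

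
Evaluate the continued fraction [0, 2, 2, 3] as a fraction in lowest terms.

Fold from the inside: start with 3/1.
  2 + 1/3 = 7/3
  2 + 3/7 = 17/7
  0 + 7/17 = 7/17

7/17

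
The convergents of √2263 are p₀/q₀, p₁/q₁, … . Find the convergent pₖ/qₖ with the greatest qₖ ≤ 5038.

110888/2331

√2263 = [47; 1, 1, 3, 47, 3, 1, 1, 94, …] (period length 8).
Convergents:
  p_0/q_0 = 47/1
  p_1/q_1 = 48/1
  p_2/q_2 = 95/2
  p_3/q_3 = 333/7
  p_4/q_4 = 15746/331
  p_5/q_5 = 47571/1000
  p_6/q_6 = 63317/1331
  p_7/q_7 = 110888/2331
  p_8/q_8 = 10486789/220445
q_7 = 2331 ≤ 5038 < 220445 = q_8, so the answer is 110888/2331.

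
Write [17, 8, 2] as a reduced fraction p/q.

291/17

Using pₖ = aₖpₖ₋₁ + pₖ₋₂ and qₖ = aₖqₖ₋₁ + qₖ₋₂:
  k=0: a=17, p=17, q=1
  k=1: a=8, p=137, q=8
  k=2: a=2, p=291, q=17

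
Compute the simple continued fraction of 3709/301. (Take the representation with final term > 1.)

[12; 3, 9, 1, 2, 3]

3709 = 12·301 + 97
301 = 3·97 + 10
97 = 9·10 + 7
10 = 1·7 + 3
7 = 2·3 + 1
3 = 3·1 + 0  (stop)
So 3709/301 = [12; 3, 9, 1, 2, 3].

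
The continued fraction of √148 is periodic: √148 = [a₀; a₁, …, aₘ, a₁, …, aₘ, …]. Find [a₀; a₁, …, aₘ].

[12; 6, 24]

a₀ = ⌊√148⌋ = 12.
With m₀=0, d₀=1 and mₖ₊₁ = dₖaₖ − mₖ, dₖ₊₁ = (n − mₖ₊₁²)/dₖ, aₖ₊₁ = ⌊(a₀+mₖ₊₁)/dₖ₊₁⌋:
  k=1: m=12, d=4, a=6
  k=2: m=12, d=1, a=24
d=1 and a=2a₀=24 at k=2, so the next step gives (m, d) = (12, 4) again — its k=1 value — and the period has length 2.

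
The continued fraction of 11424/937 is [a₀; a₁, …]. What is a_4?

6

11424 = 12·937 + 180   →  a_0 = 12
937 = 5·180 + 37   →  a_1 = 5
180 = 4·37 + 32   →  a_2 = 4
37 = 1·32 + 5   →  a_3 = 1
32 = 6·5 + 2   →  a_4 = 6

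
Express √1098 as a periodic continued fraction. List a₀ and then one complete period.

a₀ = ⌊√1098⌋ = 33.
With m₀=0, d₀=1 and mₖ₊₁ = dₖaₖ − mₖ, dₖ₊₁ = (n − mₖ₊₁²)/dₖ, aₖ₊₁ = ⌊(a₀+mₖ₊₁)/dₖ₊₁⌋:
  k=1: m=33, d=9, a=7
  k=2: m=30, d=22, a=2
  k=3: m=14, d=41, a=1
  k=4: m=27, d=9, a=6
  k=5: m=27, d=41, a=1
  k=6: m=14, d=22, a=2
  k=7: m=30, d=9, a=7
  k=8: m=33, d=1, a=66
d=1 and a=2a₀=66 at k=8, so the next step gives (m, d) = (33, 9) again — its k=1 value — and the period has length 8.

[33; 7, 2, 1, 6, 1, 2, 7, 66]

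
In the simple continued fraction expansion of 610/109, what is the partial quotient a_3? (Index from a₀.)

610 = 5·109 + 65   →  a_0 = 5
109 = 1·65 + 44   →  a_1 = 1
65 = 1·44 + 21   →  a_2 = 1
44 = 2·21 + 2   →  a_3 = 2

2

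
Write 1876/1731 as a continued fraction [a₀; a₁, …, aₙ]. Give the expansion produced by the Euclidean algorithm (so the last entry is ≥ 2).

[1; 11, 1, 15, 9]

1876 = 1·1731 + 145
1731 = 11·145 + 136
145 = 1·136 + 9
136 = 15·9 + 1
9 = 9·1 + 0  (stop)
So 1876/1731 = [1; 11, 1, 15, 9].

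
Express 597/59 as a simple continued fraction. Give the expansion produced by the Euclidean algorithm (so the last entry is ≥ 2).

597 = 10×59 + 7
59 = 8×7 + 3
7 = 2×3 + 1
3 = 3×1 + 0  (stop)
So 597/59 = [10; 8, 2, 3].

[10; 8, 2, 3]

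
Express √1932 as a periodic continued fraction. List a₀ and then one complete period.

[43; 1, 20, 1, 86]

a₀ = ⌊√1932⌋ = 43.
With m₀=0, d₀=1 and mₖ₊₁ = dₖaₖ − mₖ, dₖ₊₁ = (n − mₖ₊₁²)/dₖ, aₖ₊₁ = ⌊(a₀+mₖ₊₁)/dₖ₊₁⌋:
  k=1: m=43, d=83, a=1
  k=2: m=40, d=4, a=20
  k=3: m=40, d=83, a=1
  k=4: m=43, d=1, a=86
d=1 and a=2a₀=86 at k=4, so the next step gives (m, d) = (43, 83) again — its k=1 value — and the period has length 4.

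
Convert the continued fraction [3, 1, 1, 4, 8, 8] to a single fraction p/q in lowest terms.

2136/601

Using pₖ = aₖpₖ₋₁ + pₖ₋₂ and qₖ = aₖqₖ₋₁ + qₖ₋₂:
  k=0: a=3, p=3, q=1
  k=1: a=1, p=4, q=1
  k=2: a=1, p=7, q=2
  k=3: a=4, p=32, q=9
  k=4: a=8, p=263, q=74
  k=5: a=8, p=2136, q=601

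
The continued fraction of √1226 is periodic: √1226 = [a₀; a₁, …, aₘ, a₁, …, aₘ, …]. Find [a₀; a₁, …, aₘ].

a₀ = ⌊√1226⌋ = 35.

[35; 70]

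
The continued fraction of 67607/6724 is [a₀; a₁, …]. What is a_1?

67607 = 10·6724 + 367   →  a_0 = 10
6724 = 18·367 + 118   →  a_1 = 18

18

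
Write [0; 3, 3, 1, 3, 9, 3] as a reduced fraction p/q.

432/1411

Fold from the inside: start with 3/1.
  9 + 1/3 = 28/3
  3 + 3/28 = 87/28
  1 + 28/87 = 115/87
  3 + 87/115 = 432/115
  3 + 115/432 = 1411/432
  0 + 432/1411 = 432/1411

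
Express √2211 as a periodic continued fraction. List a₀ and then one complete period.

[47; 47, 94]

a₀ = ⌊√2211⌋ = 47.
With m₀=0, d₀=1 and mₖ₊₁ = dₖaₖ − mₖ, dₖ₊₁ = (n − mₖ₊₁²)/dₖ, aₖ₊₁ = ⌊(a₀+mₖ₊₁)/dₖ₊₁⌋:
  k=1: m=47, d=2, a=47
  k=2: m=47, d=1, a=94
d=1 and a=2a₀=94 at k=2, so the next step gives (m, d) = (47, 2) again — its k=1 value — and the period has length 2.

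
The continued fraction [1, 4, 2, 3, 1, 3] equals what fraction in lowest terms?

185/151

Using pₖ = aₖpₖ₋₁ + pₖ₋₂ and qₖ = aₖqₖ₋₁ + qₖ₋₂:
  k=0: a=1, p=1, q=1
  k=1: a=4, p=5, q=4
  k=2: a=2, p=11, q=9
  k=3: a=3, p=38, q=31
  k=4: a=1, p=49, q=40
  k=5: a=3, p=185, q=151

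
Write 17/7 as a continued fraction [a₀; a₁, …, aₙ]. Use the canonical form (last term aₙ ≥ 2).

17 = 2·7 + 3
7 = 2·3 + 1
3 = 3·1 + 0  (stop)
So 17/7 = [2; 2, 3].

[2; 2, 3]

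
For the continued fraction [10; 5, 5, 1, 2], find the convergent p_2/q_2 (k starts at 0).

265/26

Using pₖ = aₖpₖ₋₁ + pₖ₋₂, qₖ = aₖqₖ₋₁ + qₖ₋₂ (with p₋₁=1, p₋₂=0, q₋₁=0, q₋₂=1):
  k=0: a=10, p=10, q=1
  k=1: a=5, p=51, q=5
  k=2: a=5, p=265, q=26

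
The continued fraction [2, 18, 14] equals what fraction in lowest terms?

520/253

Fold from the inside: start with 14/1.
  18 + 1/14 = 253/14
  2 + 14/253 = 520/253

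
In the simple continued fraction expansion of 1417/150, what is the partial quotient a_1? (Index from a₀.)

1417 = 9·150 + 67   →  a_0 = 9
150 = 2·67 + 16   →  a_1 = 2

2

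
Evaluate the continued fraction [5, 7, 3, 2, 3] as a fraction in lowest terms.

899/175

Using pₖ = aₖpₖ₋₁ + pₖ₋₂ and qₖ = aₖqₖ₋₁ + qₖ₋₂:
  k=0: a=5, p=5, q=1
  k=1: a=7, p=36, q=7
  k=2: a=3, p=113, q=22
  k=3: a=2, p=262, q=51
  k=4: a=3, p=899, q=175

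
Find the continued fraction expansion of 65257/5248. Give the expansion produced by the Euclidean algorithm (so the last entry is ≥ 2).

[12; 2, 3, 3, 13, 8, 2]

65257 = 12×5248 + 2281
5248 = 2×2281 + 686
2281 = 3×686 + 223
686 = 3×223 + 17
223 = 13×17 + 2
17 = 8×2 + 1
2 = 2×1 + 0  (stop)
So 65257/5248 = [12; 2, 3, 3, 13, 8, 2].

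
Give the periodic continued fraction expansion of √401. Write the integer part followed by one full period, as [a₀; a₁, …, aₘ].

[20; 40]

a₀ = ⌊√401⌋ = 20.
With m₀=0, d₀=1 and mₖ₊₁ = dₖaₖ − mₖ, dₖ₊₁ = (n − mₖ₊₁²)/dₖ, aₖ₊₁ = ⌊(a₀+mₖ₊₁)/dₖ₊₁⌋:
  k=1: m=20, d=1, a=40
d=1 and a=2a₀=40 at k=1, so the next step gives (m, d) = (20, 1) again — its k=1 value — and the period has length 1.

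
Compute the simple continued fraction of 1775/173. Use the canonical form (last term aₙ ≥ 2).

[10; 3, 1, 5, 2, 3]

1775 = 10×173 + 45
173 = 3×45 + 38
45 = 1×38 + 7
38 = 5×7 + 3
7 = 2×3 + 1
3 = 3×1 + 0  (stop)
So 1775/173 = [10; 3, 1, 5, 2, 3].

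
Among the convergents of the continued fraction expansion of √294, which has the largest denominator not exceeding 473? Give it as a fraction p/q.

√294 = [17; 6, 1, 4, 1, 6, 34, …] (period length 6).
Convergents:
  p_0/q_0 = 17/1
  p_1/q_1 = 103/6
  p_2/q_2 = 120/7
  p_3/q_3 = 583/34
  p_4/q_4 = 703/41
  p_5/q_5 = 4801/280
  p_6/q_6 = 163937/9561
q_5 = 280 ≤ 473 < 9561 = q_6, so the answer is 4801/280.

4801/280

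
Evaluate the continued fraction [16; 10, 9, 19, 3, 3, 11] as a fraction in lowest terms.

Using pₖ = aₖpₖ₋₁ + pₖ₋₂ and qₖ = aₖqₖ₋₁ + qₖ₋₂:
  k=0: a=16, p=16, q=1
  k=1: a=10, p=161, q=10
  k=2: a=9, p=1465, q=91
  k=3: a=19, p=27996, q=1739
  k=4: a=3, p=85453, q=5308
  k=5: a=3, p=284355, q=17663
  k=6: a=11, p=3213358, q=199601

3213358/199601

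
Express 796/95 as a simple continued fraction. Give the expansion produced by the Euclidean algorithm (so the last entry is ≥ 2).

[8; 2, 1, 1, 1, 3, 3]

796 = 8×95 + 36
95 = 2×36 + 23
36 = 1×23 + 13
23 = 1×13 + 10
13 = 1×10 + 3
10 = 3×3 + 1
3 = 3×1 + 0  (stop)
So 796/95 = [8; 2, 1, 1, 1, 3, 3].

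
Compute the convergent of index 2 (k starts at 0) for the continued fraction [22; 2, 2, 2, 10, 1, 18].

112/5

Using pₖ = aₖpₖ₋₁ + pₖ₋₂, qₖ = aₖqₖ₋₁ + qₖ₋₂ (with p₋₁=1, p₋₂=0, q₋₁=0, q₋₂=1):
  k=0: a=22, p=22, q=1
  k=1: a=2, p=45, q=2
  k=2: a=2, p=112, q=5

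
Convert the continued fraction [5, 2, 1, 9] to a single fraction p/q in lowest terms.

Using pₖ = aₖpₖ₋₁ + pₖ₋₂ and qₖ = aₖqₖ₋₁ + qₖ₋₂:
  k=0: a=5, p=5, q=1
  k=1: a=2, p=11, q=2
  k=2: a=1, p=16, q=3
  k=3: a=9, p=155, q=29

155/29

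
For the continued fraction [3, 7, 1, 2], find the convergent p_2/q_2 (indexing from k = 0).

Using pₖ = aₖpₖ₋₁ + pₖ₋₂, qₖ = aₖqₖ₋₁ + qₖ₋₂ (with p₋₁=1, p₋₂=0, q₋₁=0, q₋₂=1):
  k=0: a=3, p=3, q=1
  k=1: a=7, p=22, q=7
  k=2: a=1, p=25, q=8

25/8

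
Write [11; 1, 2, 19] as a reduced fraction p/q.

677/58

Fold from the inside: start with 19/1.
  2 + 1/19 = 39/19
  1 + 19/39 = 58/39
  11 + 39/58 = 677/58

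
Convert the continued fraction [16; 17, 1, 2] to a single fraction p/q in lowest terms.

Fold from the inside: start with 2/1.
  1 + 1/2 = 3/2
  17 + 2/3 = 53/3
  16 + 3/53 = 851/53

851/53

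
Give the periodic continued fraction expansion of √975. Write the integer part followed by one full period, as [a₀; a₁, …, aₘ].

a₀ = ⌊√975⌋ = 31.

[31; 4, 2, 4, 62]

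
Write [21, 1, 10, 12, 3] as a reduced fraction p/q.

8983/410

Using pₖ = aₖpₖ₋₁ + pₖ₋₂ and qₖ = aₖqₖ₋₁ + qₖ₋₂:
  k=0: a=21, p=21, q=1
  k=1: a=1, p=22, q=1
  k=2: a=10, p=241, q=11
  k=3: a=12, p=2914, q=133
  k=4: a=3, p=8983, q=410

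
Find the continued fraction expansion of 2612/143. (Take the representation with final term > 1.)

2612 = 18*143 + 38
143 = 3*38 + 29
38 = 1*29 + 9
29 = 3*9 + 2
9 = 4*2 + 1
2 = 2*1 + 0  (stop)
So 2612/143 = [18; 3, 1, 3, 4, 2].

[18; 3, 1, 3, 4, 2]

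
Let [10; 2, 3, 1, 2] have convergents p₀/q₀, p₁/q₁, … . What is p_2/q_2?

73/7

Using pₖ = aₖpₖ₋₁ + pₖ₋₂, qₖ = aₖqₖ₋₁ + qₖ₋₂ (with p₋₁=1, p₋₂=0, q₋₁=0, q₋₂=1):
  k=0: a=10, p=10, q=1
  k=1: a=2, p=21, q=2
  k=2: a=3, p=73, q=7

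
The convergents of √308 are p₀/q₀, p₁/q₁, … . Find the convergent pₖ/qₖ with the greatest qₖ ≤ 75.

√308 = [17; 1, 1, 4, 1, 1, 34, …] (period length 6).
Convergents:
  p_0/q_0 = 17/1
  p_1/q_1 = 18/1
  p_2/q_2 = 35/2
  p_3/q_3 = 158/9
  p_4/q_4 = 193/11
  p_5/q_5 = 351/20
  p_6/q_6 = 12127/691
q_5 = 20 ≤ 75 < 691 = q_6, so the answer is 351/20.

351/20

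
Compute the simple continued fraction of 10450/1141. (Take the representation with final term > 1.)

[9; 6, 3, 3, 2, 3, 2]

10450 = 9×1141 + 181
1141 = 6×181 + 55
181 = 3×55 + 16
55 = 3×16 + 7
16 = 2×7 + 2
7 = 3×2 + 1
2 = 2×1 + 0  (stop)
So 10450/1141 = [9; 6, 3, 3, 2, 3, 2].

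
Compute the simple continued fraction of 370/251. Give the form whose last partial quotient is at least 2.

370 = 1*251 + 119
251 = 2*119 + 13
119 = 9*13 + 2
13 = 6*2 + 1
2 = 2*1 + 0  (stop)
So 370/251 = [1; 2, 9, 6, 2].

[1; 2, 9, 6, 2]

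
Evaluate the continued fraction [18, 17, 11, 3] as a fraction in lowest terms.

10492/581

Using pₖ = aₖpₖ₋₁ + pₖ₋₂ and qₖ = aₖqₖ₋₁ + qₖ₋₂:
  k=0: a=18, p=18, q=1
  k=1: a=17, p=307, q=17
  k=2: a=11, p=3395, q=188
  k=3: a=3, p=10492, q=581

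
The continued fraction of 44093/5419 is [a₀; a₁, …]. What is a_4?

6

44093 = 8·5419 + 741   →  a_0 = 8
5419 = 7·741 + 232   →  a_1 = 7
741 = 3·232 + 45   →  a_2 = 3
232 = 5·45 + 7   →  a_3 = 5
45 = 6·7 + 3   →  a_4 = 6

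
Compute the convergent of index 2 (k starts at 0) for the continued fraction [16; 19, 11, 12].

Using pₖ = aₖpₖ₋₁ + pₖ₋₂, qₖ = aₖqₖ₋₁ + qₖ₋₂ (with p₋₁=1, p₋₂=0, q₋₁=0, q₋₂=1):
  k=0: a=16, p=16, q=1
  k=1: a=19, p=305, q=19
  k=2: a=11, p=3371, q=210

3371/210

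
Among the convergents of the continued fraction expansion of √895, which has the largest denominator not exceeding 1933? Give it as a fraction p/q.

21510/719

√895 = [29; 1, 10, 1, 58, …] (period length 4).
Convergents:
  p_0/q_0 = 29/1
  p_1/q_1 = 30/1
  p_2/q_2 = 329/11
  p_3/q_3 = 359/12
  p_4/q_4 = 21151/707
  p_5/q_5 = 21510/719
  p_6/q_6 = 236251/7897
q_5 = 719 ≤ 1933 < 7897 = q_6, so the answer is 21510/719.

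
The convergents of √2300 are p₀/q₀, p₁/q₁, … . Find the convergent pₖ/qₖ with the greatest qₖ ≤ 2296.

109297/2279

√2300 = [47; 1, 22, 1, 94, …] (period length 4).
Convergents:
  p_0/q_0 = 47/1
  p_1/q_1 = 48/1
  p_2/q_2 = 1103/23
  p_3/q_3 = 1151/24
  p_4/q_4 = 109297/2279
  p_5/q_5 = 110448/2303
q_4 = 2279 ≤ 2296 < 2303 = q_5, so the answer is 109297/2279.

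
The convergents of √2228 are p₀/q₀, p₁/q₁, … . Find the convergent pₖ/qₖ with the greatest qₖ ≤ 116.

√2228 = [47; 4, 1, 22, 1, 4, 94, …] (period length 6).
Convergents:
  p_0/q_0 = 47/1
  p_1/q_1 = 189/4
  p_2/q_2 = 236/5
  p_3/q_3 = 5381/114
  p_4/q_4 = 5617/119
q_3 = 114 ≤ 116 < 119 = q_4, so the answer is 5381/114.

5381/114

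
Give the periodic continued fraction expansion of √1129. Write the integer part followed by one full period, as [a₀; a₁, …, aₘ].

a₀ = ⌊√1129⌋ = 33.
With m₀=0, d₀=1 and mₖ₊₁ = dₖaₖ − mₖ, dₖ₊₁ = (n − mₖ₊₁²)/dₖ, aₖ₊₁ = ⌊(a₀+mₖ₊₁)/dₖ₊₁⌋:
  k=1: m=33, d=40, a=1
  k=2: m=7, d=27, a=1
  k=3: m=20, d=27, a=1
  k=4: m=7, d=40, a=1
  k=5: m=33, d=1, a=66
d=1 and a=2a₀=66 at k=5, so the next step gives (m, d) = (33, 40) again — its k=1 value — and the period has length 5.

[33; 1, 1, 1, 1, 66]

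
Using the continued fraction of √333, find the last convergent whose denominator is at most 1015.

√333 = [18; 4, 36, …] (period length 2).
Convergents:
  p_0/q_0 = 18/1
  p_1/q_1 = 73/4
  p_2/q_2 = 2646/145
  p_3/q_3 = 10657/584
  p_4/q_4 = 386298/21169
q_3 = 584 ≤ 1015 < 21169 = q_4, so the answer is 10657/584.

10657/584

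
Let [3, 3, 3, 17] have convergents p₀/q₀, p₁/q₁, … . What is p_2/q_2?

Using pₖ = aₖpₖ₋₁ + pₖ₋₂, qₖ = aₖqₖ₋₁ + qₖ₋₂ (with p₋₁=1, p₋₂=0, q₋₁=0, q₋₂=1):
  k=0: a=3, p=3, q=1
  k=1: a=3, p=10, q=3
  k=2: a=3, p=33, q=10

33/10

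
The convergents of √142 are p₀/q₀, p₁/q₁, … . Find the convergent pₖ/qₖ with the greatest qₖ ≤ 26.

√142 = [11; 1, 10, 1, 22, …] (period length 4).
Convergents:
  p_0/q_0 = 11/1
  p_1/q_1 = 12/1
  p_2/q_2 = 131/11
  p_3/q_3 = 143/12
  p_4/q_4 = 3277/275
q_3 = 12 ≤ 26 < 275 = q_4, so the answer is 143/12.

143/12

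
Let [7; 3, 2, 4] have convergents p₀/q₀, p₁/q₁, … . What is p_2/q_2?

51/7

Using pₖ = aₖpₖ₋₁ + pₖ₋₂, qₖ = aₖqₖ₋₁ + qₖ₋₂ (with p₋₁=1, p₋₂=0, q₋₁=0, q₋₂=1):
  k=0: a=7, p=7, q=1
  k=1: a=3, p=22, q=3
  k=2: a=2, p=51, q=7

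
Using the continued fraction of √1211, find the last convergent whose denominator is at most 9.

174/5

√1211 = [34; 1, 3, 1, 68, …] (period length 4).
Convergents:
  p_0/q_0 = 34/1
  p_1/q_1 = 35/1
  p_2/q_2 = 139/4
  p_3/q_3 = 174/5
  p_4/q_4 = 11971/344
q_3 = 5 ≤ 9 < 344 = q_4, so the answer is 174/5.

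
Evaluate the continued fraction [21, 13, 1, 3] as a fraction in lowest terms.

Using pₖ = aₖpₖ₋₁ + pₖ₋₂ and qₖ = aₖqₖ₋₁ + qₖ₋₂:
  k=0: a=21, p=21, q=1
  k=1: a=13, p=274, q=13
  k=2: a=1, p=295, q=14
  k=3: a=3, p=1159, q=55

1159/55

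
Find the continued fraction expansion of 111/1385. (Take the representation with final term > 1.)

[0; 12, 2, 10, 1, 1, 2]

111 = 0·1385 + 111
1385 = 12·111 + 53
111 = 2·53 + 5
53 = 10·5 + 3
5 = 1·3 + 2
3 = 1·2 + 1
2 = 2·1 + 0  (stop)
So 111/1385 = [0; 12, 2, 10, 1, 1, 2].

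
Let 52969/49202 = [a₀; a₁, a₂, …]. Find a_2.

16

52969 = 1·49202 + 3767   →  a_0 = 1
49202 = 13·3767 + 231   →  a_1 = 13
3767 = 16·231 + 71   →  a_2 = 16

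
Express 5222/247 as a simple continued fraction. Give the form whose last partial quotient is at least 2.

5222 = 21·247 + 35
247 = 7·35 + 2
35 = 17·2 + 1
2 = 2·1 + 0  (stop)
So 5222/247 = [21; 7, 17, 2].

[21; 7, 17, 2]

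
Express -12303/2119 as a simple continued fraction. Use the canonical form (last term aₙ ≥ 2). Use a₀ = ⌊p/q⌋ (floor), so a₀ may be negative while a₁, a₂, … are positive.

-12303 = -6×2119 + 411
2119 = 5×411 + 64
411 = 6×64 + 27
64 = 2×27 + 10
27 = 2×10 + 7
10 = 1×7 + 3
7 = 2×3 + 1
3 = 3×1 + 0  (stop)
So -12303/2119 = [-6; 5, 6, 2, 2, 1, 2, 3].

[-6; 5, 6, 2, 2, 1, 2, 3]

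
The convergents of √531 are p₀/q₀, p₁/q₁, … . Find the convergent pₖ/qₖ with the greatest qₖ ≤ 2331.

24403/1059

√531 = [23; 23, 46, …] (period length 2).
Convergents:
  p_0/q_0 = 23/1
  p_1/q_1 = 530/23
  p_2/q_2 = 24403/1059
  p_3/q_3 = 561799/24380
q_2 = 1059 ≤ 2331 < 24380 = q_3, so the answer is 24403/1059.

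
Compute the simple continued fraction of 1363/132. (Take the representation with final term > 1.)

1363 = 10·132 + 43
132 = 3·43 + 3
43 = 14·3 + 1
3 = 3·1 + 0  (stop)
So 1363/132 = [10; 3, 14, 3].

[10; 3, 14, 3]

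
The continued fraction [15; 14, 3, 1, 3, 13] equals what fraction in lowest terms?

42784/2839

Fold from the inside: start with 13/1.
  3 + 1/13 = 40/13
  1 + 13/40 = 53/40
  3 + 40/53 = 199/53
  14 + 53/199 = 2839/199
  15 + 199/2839 = 42784/2839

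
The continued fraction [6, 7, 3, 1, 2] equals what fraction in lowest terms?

491/80

Using pₖ = aₖpₖ₋₁ + pₖ₋₂ and qₖ = aₖqₖ₋₁ + qₖ₋₂:
  k=0: a=6, p=6, q=1
  k=1: a=7, p=43, q=7
  k=2: a=3, p=135, q=22
  k=3: a=1, p=178, q=29
  k=4: a=2, p=491, q=80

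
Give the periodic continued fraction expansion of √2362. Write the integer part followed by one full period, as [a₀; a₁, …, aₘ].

a₀ = ⌊√2362⌋ = 48.
With m₀=0, d₀=1 and mₖ₊₁ = dₖaₖ − mₖ, dₖ₊₁ = (n − mₖ₊₁²)/dₖ, aₖ₊₁ = ⌊(a₀+mₖ₊₁)/dₖ₊₁⌋:
  k=1: m=48, d=58, a=1
  k=2: m=10, d=39, a=1
  k=3: m=29, d=39, a=1
  k=4: m=10, d=58, a=1
  k=5: m=48, d=1, a=96
d=1 and a=2a₀=96 at k=5, so the next step gives (m, d) = (48, 58) again — its k=1 value — and the period has length 5.

[48; 1, 1, 1, 1, 96]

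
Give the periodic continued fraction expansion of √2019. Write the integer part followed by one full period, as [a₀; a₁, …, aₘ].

a₀ = ⌊√2019⌋ = 44.
With m₀=0, d₀=1 and mₖ₊₁ = dₖaₖ − mₖ, dₖ₊₁ = (n − mₖ₊₁²)/dₖ, aₖ₊₁ = ⌊(a₀+mₖ₊₁)/dₖ₊₁⌋:
  k=1: m=44, d=83, a=1
  k=2: m=39, d=6, a=13
  k=3: m=39, d=83, a=1
  k=4: m=44, d=1, a=88
d=1 and a=2a₀=88 at k=4, so the next step gives (m, d) = (44, 83) again — its k=1 value — and the period has length 4.

[44; 1, 13, 1, 88]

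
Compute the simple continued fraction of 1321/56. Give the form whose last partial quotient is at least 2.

1321 = 23×56 + 33
56 = 1×33 + 23
33 = 1×23 + 10
23 = 2×10 + 3
10 = 3×3 + 1
3 = 3×1 + 0  (stop)
So 1321/56 = [23; 1, 1, 2, 3, 3].

[23; 1, 1, 2, 3, 3]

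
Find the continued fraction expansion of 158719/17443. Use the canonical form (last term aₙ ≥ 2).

158719 = 9×17443 + 1732
17443 = 10×1732 + 123
1732 = 14×123 + 10
123 = 12×10 + 3
10 = 3×3 + 1
3 = 3×1 + 0  (stop)
So 158719/17443 = [9; 10, 14, 12, 3, 3].

[9; 10, 14, 12, 3, 3]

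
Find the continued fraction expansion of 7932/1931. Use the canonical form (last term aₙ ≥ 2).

7932 = 4×1931 + 208
1931 = 9×208 + 59
208 = 3×59 + 31
59 = 1×31 + 28
31 = 1×28 + 3
28 = 9×3 + 1
3 = 3×1 + 0  (stop)
So 7932/1931 = [4; 9, 3, 1, 1, 9, 3].

[4; 9, 3, 1, 1, 9, 3]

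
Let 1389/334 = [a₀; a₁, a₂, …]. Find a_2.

3

1389 = 4·334 + 53   →  a_0 = 4
334 = 6·53 + 16   →  a_1 = 6
53 = 3·16 + 5   →  a_2 = 3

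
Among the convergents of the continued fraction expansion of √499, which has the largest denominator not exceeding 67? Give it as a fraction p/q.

√499 = [22; 2, 1, 21, 1, 2, 44, …] (period length 6).
Convergents:
  p_0/q_0 = 22/1
  p_1/q_1 = 45/2
  p_2/q_2 = 67/3
  p_3/q_3 = 1452/65
  p_4/q_4 = 1519/68
q_3 = 65 ≤ 67 < 68 = q_4, so the answer is 1452/65.

1452/65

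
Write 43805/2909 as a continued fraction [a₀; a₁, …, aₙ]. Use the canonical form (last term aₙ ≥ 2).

[15; 17, 8, 1, 18]

43805 = 15·2909 + 170
2909 = 17·170 + 19
170 = 8·19 + 18
19 = 1·18 + 1
18 = 18·1 + 0  (stop)
So 43805/2909 = [15; 17, 8, 1, 18].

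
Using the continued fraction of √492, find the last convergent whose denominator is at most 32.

244/11

√492 = [22; 5, 1, 1, 10, 1, 1, 5, 44, …] (period length 8).
Convergents:
  p_0/q_0 = 22/1
  p_1/q_1 = 111/5
  p_2/q_2 = 133/6
  p_3/q_3 = 244/11
  p_4/q_4 = 2573/116
q_3 = 11 ≤ 32 < 116 = q_4, so the answer is 244/11.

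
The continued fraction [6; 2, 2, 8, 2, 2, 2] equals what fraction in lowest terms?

3388/529

Fold from the inside: start with 2/1.
  2 + 1/2 = 5/2
  2 + 2/5 = 12/5
  8 + 5/12 = 101/12
  2 + 12/101 = 214/101
  2 + 101/214 = 529/214
  6 + 214/529 = 3388/529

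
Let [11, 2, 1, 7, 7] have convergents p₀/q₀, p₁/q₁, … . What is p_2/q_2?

34/3

Using pₖ = aₖpₖ₋₁ + pₖ₋₂, qₖ = aₖqₖ₋₁ + qₖ₋₂ (with p₋₁=1, p₋₂=0, q₋₁=0, q₋₂=1):
  k=0: a=11, p=11, q=1
  k=1: a=2, p=23, q=2
  k=2: a=1, p=34, q=3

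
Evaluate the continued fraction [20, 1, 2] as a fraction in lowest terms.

Using pₖ = aₖpₖ₋₁ + pₖ₋₂ and qₖ = aₖqₖ₋₁ + qₖ₋₂:
  k=0: a=20, p=20, q=1
  k=1: a=1, p=21, q=1
  k=2: a=2, p=62, q=3

62/3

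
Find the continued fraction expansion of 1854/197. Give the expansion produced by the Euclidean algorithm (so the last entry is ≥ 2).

[9; 2, 2, 3, 5, 2]

1854 = 9·197 + 81
197 = 2·81 + 35
81 = 2·35 + 11
35 = 3·11 + 2
11 = 5·2 + 1
2 = 2·1 + 0  (stop)
So 1854/197 = [9; 2, 2, 3, 5, 2].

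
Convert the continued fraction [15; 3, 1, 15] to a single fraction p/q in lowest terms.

Using pₖ = aₖpₖ₋₁ + pₖ₋₂ and qₖ = aₖqₖ₋₁ + qₖ₋₂:
  k=0: a=15, p=15, q=1
  k=1: a=3, p=46, q=3
  k=2: a=1, p=61, q=4
  k=3: a=15, p=961, q=63

961/63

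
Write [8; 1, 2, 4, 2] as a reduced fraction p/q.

Fold from the inside: start with 2/1.
  4 + 1/2 = 9/2
  2 + 2/9 = 20/9
  1 + 9/20 = 29/20
  8 + 20/29 = 252/29

252/29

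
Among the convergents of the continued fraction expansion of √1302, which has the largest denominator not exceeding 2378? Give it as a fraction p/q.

√1302 = [36; 12, 72, …] (period length 2).
Convergents:
  p_0/q_0 = 36/1
  p_1/q_1 = 433/12
  p_2/q_2 = 31212/865
  p_3/q_3 = 374977/10392
q_2 = 865 ≤ 2378 < 10392 = q_3, so the answer is 31212/865.

31212/865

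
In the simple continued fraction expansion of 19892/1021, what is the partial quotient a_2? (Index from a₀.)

19892 = 19·1021 + 493   →  a_0 = 19
1021 = 2·493 + 35   →  a_1 = 2
493 = 14·35 + 3   →  a_2 = 14

14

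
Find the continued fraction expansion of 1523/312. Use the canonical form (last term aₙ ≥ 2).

1523 = 4*312 + 275
312 = 1*275 + 37
275 = 7*37 + 16
37 = 2*16 + 5
16 = 3*5 + 1
5 = 5*1 + 0  (stop)
So 1523/312 = [4; 1, 7, 2, 3, 5].

[4; 1, 7, 2, 3, 5]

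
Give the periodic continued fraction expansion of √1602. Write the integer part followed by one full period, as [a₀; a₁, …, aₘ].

[40; 40, 80]

a₀ = ⌊√1602⌋ = 40.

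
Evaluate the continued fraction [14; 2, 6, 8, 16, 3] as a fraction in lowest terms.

75681/5233

Fold from the inside: start with 3/1.
  16 + 1/3 = 49/3
  8 + 3/49 = 395/49
  6 + 49/395 = 2419/395
  2 + 395/2419 = 5233/2419
  14 + 2419/5233 = 75681/5233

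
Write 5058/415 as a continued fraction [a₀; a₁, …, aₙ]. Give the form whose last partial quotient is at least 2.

5058 = 12·415 + 78
415 = 5·78 + 25
78 = 3·25 + 3
25 = 8·3 + 1
3 = 3·1 + 0  (stop)
So 5058/415 = [12; 5, 3, 8, 3].

[12; 5, 3, 8, 3]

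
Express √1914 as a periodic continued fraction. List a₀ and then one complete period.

a₀ = ⌊√1914⌋ = 43.
With m₀=0, d₀=1 and mₖ₊₁ = dₖaₖ − mₖ, dₖ₊₁ = (n − mₖ₊₁²)/dₖ, aₖ₊₁ = ⌊(a₀+mₖ₊₁)/dₖ₊₁⌋:
  k=1: m=43, d=65, a=1
  k=2: m=22, d=22, a=2
  k=3: m=22, d=65, a=1
  k=4: m=43, d=1, a=86
d=1 and a=2a₀=86 at k=4, so the next step gives (m, d) = (43, 65) again — its k=1 value — and the period has length 4.

[43; 1, 2, 1, 86]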